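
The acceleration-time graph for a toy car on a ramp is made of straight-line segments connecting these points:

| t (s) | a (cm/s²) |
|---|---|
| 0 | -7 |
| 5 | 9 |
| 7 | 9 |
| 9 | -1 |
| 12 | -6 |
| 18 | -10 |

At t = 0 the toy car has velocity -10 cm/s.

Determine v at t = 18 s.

-37.5 cm/s

Δv equals the area under the a-t graph; then v = v₀ + Δv.
0–5 s: ½(-7 + 9)(5) = 5 cm/s
5–7 s: 9 × 2 = 18 cm/s
7–9 s: ½(9 + -1)(2) = 8 cm/s
9–12 s: ½(-1 + -6)(3) = -10.5 cm/s
12–18 s: ½(-6 + -10)(6) = -48 cm/s
Δv = -27.5 cm/s, so v(18) = -10 + (-27.5) = -37.5 cm/s.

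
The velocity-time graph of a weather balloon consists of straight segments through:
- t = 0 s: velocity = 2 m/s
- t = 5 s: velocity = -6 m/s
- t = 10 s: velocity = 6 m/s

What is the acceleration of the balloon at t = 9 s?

Acceleration is the slope of the v-t graph on 5–10 s: (6 − -6)/(10 − 5) = 2.4 m/s².

2.4 m/s²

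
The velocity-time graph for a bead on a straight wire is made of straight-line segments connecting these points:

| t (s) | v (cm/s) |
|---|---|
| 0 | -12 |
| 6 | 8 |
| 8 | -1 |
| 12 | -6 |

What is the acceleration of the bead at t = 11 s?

Acceleration is the slope of the v-t graph on 8–12 s: (-6 − -1)/(12 − 8) = -1.25 cm/s².

-1.25 cm/s²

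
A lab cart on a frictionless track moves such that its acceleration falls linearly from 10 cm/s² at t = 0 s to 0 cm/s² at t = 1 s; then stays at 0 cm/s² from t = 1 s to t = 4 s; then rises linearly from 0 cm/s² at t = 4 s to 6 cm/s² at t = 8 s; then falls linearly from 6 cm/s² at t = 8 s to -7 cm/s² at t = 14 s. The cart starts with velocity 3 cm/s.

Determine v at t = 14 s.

Δv equals the area under the a-t graph; then v = v₀ + Δv.
0–1 s: ½(10 + 0)(1) = 5 cm/s
1–4 s: 0 × 3 = 0 cm/s
4–8 s: ½(0 + 6)(4) = 12 cm/s
8–14 s: ½(6 + -7)(6) = -3 cm/s
Δv = 14 cm/s, so v(14) = 3 + (14) = 17 cm/s.

17 cm/s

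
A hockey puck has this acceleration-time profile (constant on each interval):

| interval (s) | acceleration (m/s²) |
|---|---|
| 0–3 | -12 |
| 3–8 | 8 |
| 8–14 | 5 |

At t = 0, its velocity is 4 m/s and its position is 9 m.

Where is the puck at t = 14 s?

45 m

On each constant-a segment, Δv = aΔt and Δx = v₀Δt + ½aΔt²; chain segment to segment.
0–3 s: v starts 4 m/s; Δx = 4·3 + ½·-12·3² = -42 m; v ends -32 m/s.
3–8 s: v starts -32 m/s; Δx = -32·5 + ½·8·5² = -60 m; v ends 8 m/s.
8–14 s: v starts 8 m/s; Δx = 8·6 + ½·5·6² = 138 m; v ends 38 m/s.
x(14) = 9 + Σ Δx = 45 m.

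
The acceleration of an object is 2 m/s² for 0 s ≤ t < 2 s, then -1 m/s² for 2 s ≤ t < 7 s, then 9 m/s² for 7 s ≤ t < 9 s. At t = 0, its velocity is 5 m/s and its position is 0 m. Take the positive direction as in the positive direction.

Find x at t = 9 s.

72.5 m

On each constant-a segment, Δv = aΔt and Δx = v₀Δt + ½aΔt²; chain segment to segment.
0–2 s: v starts 5 m/s; Δx = 5·2 + ½·2·2² = 14 m; v ends 9 m/s.
2–7 s: v starts 9 m/s; Δx = 9·5 + ½·-1·5² = 32.5 m; v ends 4 m/s.
7–9 s: v starts 4 m/s; Δx = 4·2 + ½·9·2² = 26 m; v ends 22 m/s.
x(9) = 0 + Σ Δx = 72.5 m.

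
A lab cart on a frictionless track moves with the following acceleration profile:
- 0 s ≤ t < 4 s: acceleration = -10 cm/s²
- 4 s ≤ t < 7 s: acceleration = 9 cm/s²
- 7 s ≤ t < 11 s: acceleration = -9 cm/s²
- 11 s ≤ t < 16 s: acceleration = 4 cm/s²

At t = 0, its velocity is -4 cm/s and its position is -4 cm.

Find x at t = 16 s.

On each constant-a segment, Δv = aΔt and Δx = v₀Δt + ½aΔt²; chain segment to segment.
0–4 s: v starts -4 cm/s; Δx = -4·4 + ½·-10·4² = -96 cm; v ends -44 cm/s.
4–7 s: v starts -44 cm/s; Δx = -44·3 + ½·9·3² = -91.5 cm; v ends -17 cm/s.
7–11 s: v starts -17 cm/s; Δx = -17·4 + ½·-9·4² = -140 cm; v ends -53 cm/s.
11–16 s: v starts -53 cm/s; Δx = -53·5 + ½·4·5² = -215 cm; v ends -33 cm/s.
x(16) = -4 + Σ Δx = -546.5 cm.

-546.5 cm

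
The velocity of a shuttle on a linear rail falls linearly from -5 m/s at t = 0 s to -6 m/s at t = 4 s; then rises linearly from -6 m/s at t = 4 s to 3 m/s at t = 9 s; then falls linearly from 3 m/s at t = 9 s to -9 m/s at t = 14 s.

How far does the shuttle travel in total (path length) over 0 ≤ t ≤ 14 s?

Total distance travelled is ∫|v| dt — sum the magnitudes of each area piece.
0–4 s: |½(-5 + -6)(4)| = 22 m
4–9 s: v = 0 at t = 22/3 s; triangle areas 10 + 2.5 = 12.5 m
9–14 s: v = 0 at t = 10.25 s; triangle areas 1.875 + 16.875 = 18.75 m
Total distance = 53.25 m

53.25 m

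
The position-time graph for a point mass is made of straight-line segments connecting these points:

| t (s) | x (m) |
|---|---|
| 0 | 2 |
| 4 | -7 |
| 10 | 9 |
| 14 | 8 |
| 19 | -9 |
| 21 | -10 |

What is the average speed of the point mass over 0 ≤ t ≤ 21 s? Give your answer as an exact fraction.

Average speed = (total path length)/(elapsed time); on a piecewise-linear x-t graph the path length is Σ|Δx|.
0–4 s: |Δx| = |-7 − 2| = 9 m
4–10 s: |Δx| = |9 − -7| = 16 m
10–14 s: |Δx| = |8 − 9| = 1 m
14–19 s: |Δx| = |-9 − 8| = 17 m
19–21 s: |Δx| = |-10 − -9| = 1 m
Total path = 44 m; average speed = 44/21 = 44/21 m/s.

44/21 m/s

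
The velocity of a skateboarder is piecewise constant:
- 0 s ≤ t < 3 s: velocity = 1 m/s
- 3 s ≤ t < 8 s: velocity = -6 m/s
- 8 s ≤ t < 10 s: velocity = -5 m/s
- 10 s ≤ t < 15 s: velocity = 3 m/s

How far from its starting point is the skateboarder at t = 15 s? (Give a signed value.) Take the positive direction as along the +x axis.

-22 m

Net displacement equals the area under the velocity-time graph (areas below the axis count negative).
0–3 s: 1 × 3 = 3 m
3–8 s: -6 × 5 = -30 m
8–10 s: -5 × 2 = -10 m
10–15 s: 3 × 5 = 15 m
Net displacement = -22 m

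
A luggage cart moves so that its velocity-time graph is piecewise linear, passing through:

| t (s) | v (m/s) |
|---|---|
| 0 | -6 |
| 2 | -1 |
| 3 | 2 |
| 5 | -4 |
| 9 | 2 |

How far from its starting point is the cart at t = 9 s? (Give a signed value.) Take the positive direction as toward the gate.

Displacement is the signed area under the v-t curve.
0–2 s: ½(-6 + -1)(2) = -7 m
2–3 s: ½(-1 + 2)(1) = 0.5 m
3–5 s: ½(2 + -4)(2) = -2 m
5–9 s: ½(-4 + 2)(4) = -4 m
Net displacement = -12.5 m

-12.5 m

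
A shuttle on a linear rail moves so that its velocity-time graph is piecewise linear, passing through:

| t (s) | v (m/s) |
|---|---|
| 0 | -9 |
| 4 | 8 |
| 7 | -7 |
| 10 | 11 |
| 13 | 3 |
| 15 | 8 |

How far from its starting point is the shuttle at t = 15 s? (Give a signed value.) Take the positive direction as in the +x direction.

37.5 m

Displacement is the signed area under the v-t curve.
0–4 s: ½(-9 + 8)(4) = -2 m
4–7 s: ½(8 + -7)(3) = 1.5 m
7–10 s: ½(-7 + 11)(3) = 6 m
10–13 s: ½(11 + 3)(3) = 21 m
13–15 s: ½(3 + 8)(2) = 11 m
Net displacement = 37.5 m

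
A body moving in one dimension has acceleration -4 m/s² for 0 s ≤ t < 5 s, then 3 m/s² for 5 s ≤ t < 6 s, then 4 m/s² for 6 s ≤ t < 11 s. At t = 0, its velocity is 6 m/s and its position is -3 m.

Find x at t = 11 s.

On each constant-a segment, Δv = aΔt and Δx = v₀Δt + ½aΔt²; chain segment to segment.
0–5 s: v starts 6 m/s; Δx = 6·5 + ½·-4·5² = -20 m; v ends -14 m/s.
5–6 s: v starts -14 m/s; Δx = -14·1 + ½·3·1² = -12.5 m; v ends -11 m/s.
6–11 s: v starts -11 m/s; Δx = -11·5 + ½·4·5² = -5 m; v ends 9 m/s.
x(11) = -3 + Σ Δx = -40.5 m.

-40.5 m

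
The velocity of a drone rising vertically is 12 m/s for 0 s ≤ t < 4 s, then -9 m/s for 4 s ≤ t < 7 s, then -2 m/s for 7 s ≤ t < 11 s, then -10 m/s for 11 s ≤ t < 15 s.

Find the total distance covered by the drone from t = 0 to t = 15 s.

Total distance travelled is ∫|v| dt — sum the magnitudes of each area piece.
0–4 s: |12| × 4 = 48 m
4–7 s: |-9| × 3 = 27 m
7–11 s: |-2| × 4 = 8 m
11–15 s: |-10| × 4 = 40 m
Total distance = 123 m

123 m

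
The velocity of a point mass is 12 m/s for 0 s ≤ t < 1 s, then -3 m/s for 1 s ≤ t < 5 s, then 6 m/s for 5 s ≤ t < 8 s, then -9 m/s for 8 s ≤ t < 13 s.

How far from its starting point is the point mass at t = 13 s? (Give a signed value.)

-27 m

Net displacement equals the area under the velocity-time graph (areas below the axis count negative).
0–1 s: 12 × 1 = 12 m
1–5 s: -3 × 4 = -12 m
5–8 s: 6 × 3 = 18 m
8–13 s: -9 × 5 = -45 m
Net displacement = -27 m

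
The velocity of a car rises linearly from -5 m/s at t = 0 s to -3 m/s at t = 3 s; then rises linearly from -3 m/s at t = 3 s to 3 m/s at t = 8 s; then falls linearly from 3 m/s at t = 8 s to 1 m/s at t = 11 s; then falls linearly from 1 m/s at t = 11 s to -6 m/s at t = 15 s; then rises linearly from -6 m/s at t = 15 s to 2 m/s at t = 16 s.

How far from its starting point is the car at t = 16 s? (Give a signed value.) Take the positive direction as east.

-18 m

Displacement is the signed area under the v-t curve.
0–3 s: ½(-5 + -3)(3) = -12 m
3–8 s: ½(-3 + 3)(5) = 0 m
8–11 s: ½(3 + 1)(3) = 6 m
11–15 s: ½(1 + -6)(4) = -10 m
15–16 s: ½(-6 + 2)(1) = -2 m
Net displacement = -18 m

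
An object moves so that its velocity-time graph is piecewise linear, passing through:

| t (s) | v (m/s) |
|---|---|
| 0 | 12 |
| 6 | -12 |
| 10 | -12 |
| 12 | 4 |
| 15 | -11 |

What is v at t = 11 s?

-4 m/s

On 10–12 s the graph is linear from -12 to 4 m/s: v(11) = -12 + (4 − -12)·(11 − 10)/(12 − 10) = -4 m/s.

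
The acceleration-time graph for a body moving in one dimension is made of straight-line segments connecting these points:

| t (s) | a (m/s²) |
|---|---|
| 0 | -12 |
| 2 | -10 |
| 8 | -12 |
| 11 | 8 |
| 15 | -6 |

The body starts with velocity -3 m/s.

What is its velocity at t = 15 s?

Δv equals the area under the a-t graph; then v = v₀ + Δv.
0–2 s: ½(-12 + -10)(2) = -22 m/s
2–8 s: ½(-10 + -12)(6) = -66 m/s
8–11 s: ½(-12 + 8)(3) = -6 m/s
11–15 s: ½(8 + -6)(4) = 4 m/s
Δv = -90 m/s, so v(15) = -3 + (-90) = -93 m/s.

-93 m/s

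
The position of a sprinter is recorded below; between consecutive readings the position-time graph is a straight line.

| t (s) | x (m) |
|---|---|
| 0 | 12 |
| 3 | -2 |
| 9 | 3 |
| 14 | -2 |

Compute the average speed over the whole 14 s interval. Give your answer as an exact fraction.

12/7 m/s

Average speed = (total path length)/(elapsed time); on a piecewise-linear x-t graph the path length is Σ|Δx|.
0–3 s: |Δx| = |-2 − 12| = 14 m
3–9 s: |Δx| = |3 − -2| = 5 m
9–14 s: |Δx| = |-2 − 3| = 5 m
Total path = 24 m; average speed = 24/14 = 12/7 m/s.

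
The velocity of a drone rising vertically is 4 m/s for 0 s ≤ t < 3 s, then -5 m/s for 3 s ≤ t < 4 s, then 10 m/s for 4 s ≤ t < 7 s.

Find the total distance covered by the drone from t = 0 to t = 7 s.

Distance (not displacement) is the total path length: add the absolute areas under v-t.
0–3 s: |4| × 3 = 12 m
3–4 s: |-5| × 1 = 5 m
4–7 s: |10| × 3 = 30 m
Total distance = 47 m

47 m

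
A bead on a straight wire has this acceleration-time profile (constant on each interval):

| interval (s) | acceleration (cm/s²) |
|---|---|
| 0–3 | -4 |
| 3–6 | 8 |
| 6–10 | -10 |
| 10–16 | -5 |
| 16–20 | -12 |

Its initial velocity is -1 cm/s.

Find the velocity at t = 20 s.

Δv equals the area under the a-t graph; then v = v₀ + Δv.
0–3 s: -4 × 3 = -12 cm/s
3–6 s: 8 × 3 = 24 cm/s
6–10 s: -10 × 4 = -40 cm/s
10–16 s: -5 × 6 = -30 cm/s
16–20 s: -12 × 4 = -48 cm/s
Δv = -106 cm/s, so v(20) = -1 + (-106) = -107 cm/s.

-107 cm/s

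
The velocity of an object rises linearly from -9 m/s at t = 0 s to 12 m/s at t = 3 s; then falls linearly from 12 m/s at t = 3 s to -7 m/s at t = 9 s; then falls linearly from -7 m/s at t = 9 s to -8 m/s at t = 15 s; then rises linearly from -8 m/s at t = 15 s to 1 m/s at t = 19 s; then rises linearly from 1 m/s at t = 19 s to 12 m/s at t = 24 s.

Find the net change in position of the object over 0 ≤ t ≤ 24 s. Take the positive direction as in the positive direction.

-7 m

Displacement is the signed area under the v-t curve.
0–3 s: ½(-9 + 12)(3) = 4.5 m
3–9 s: ½(12 + -7)(6) = 15 m
9–15 s: ½(-7 + -8)(6) = -45 m
15–19 s: ½(-8 + 1)(4) = -14 m
19–24 s: ½(1 + 12)(5) = 32.5 m
Net displacement = -7 m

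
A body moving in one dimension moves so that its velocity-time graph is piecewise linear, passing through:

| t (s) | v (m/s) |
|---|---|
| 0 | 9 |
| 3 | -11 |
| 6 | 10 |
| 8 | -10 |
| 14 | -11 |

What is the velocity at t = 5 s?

On 3–6 s the graph is linear from -11 to 10 m/s: v(5) = -11 + (10 − -11)·(5 − 3)/(6 − 3) = 3 m/s.

3 m/s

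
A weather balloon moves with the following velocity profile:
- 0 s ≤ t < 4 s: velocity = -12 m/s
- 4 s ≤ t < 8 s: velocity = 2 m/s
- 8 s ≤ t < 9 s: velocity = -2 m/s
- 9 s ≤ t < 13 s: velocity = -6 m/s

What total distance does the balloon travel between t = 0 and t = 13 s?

Total distance travelled is ∫|v| dt — sum the magnitudes of each area piece.
0–4 s: |-12| × 4 = 48 m
4–8 s: |2| × 4 = 8 m
8–9 s: |-2| × 1 = 2 m
9–13 s: |-6| × 4 = 24 m
Total distance = 82 m

82 m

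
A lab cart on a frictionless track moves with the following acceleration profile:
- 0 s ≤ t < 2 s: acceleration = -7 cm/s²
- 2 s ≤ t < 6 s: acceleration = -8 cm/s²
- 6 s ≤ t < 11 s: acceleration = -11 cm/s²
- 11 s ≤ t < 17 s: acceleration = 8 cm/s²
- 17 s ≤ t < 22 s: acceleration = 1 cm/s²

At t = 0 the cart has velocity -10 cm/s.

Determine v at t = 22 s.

-58 cm/s

Δv equals the area under the a-t graph; then v = v₀ + Δv.
0–2 s: -7 × 2 = -14 cm/s
2–6 s: -8 × 4 = -32 cm/s
6–11 s: -11 × 5 = -55 cm/s
11–17 s: 8 × 6 = 48 cm/s
17–22 s: 1 × 5 = 5 cm/s
Δv = -48 cm/s, so v(22) = -10 + (-48) = -58 cm/s.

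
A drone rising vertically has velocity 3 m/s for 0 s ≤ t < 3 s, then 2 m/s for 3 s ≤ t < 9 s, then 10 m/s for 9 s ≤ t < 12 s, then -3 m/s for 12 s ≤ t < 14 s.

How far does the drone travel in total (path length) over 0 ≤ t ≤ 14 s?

Total distance travelled is ∫|v| dt — sum the magnitudes of each area piece.
0–3 s: |3| × 3 = 9 m
3–9 s: |2| × 6 = 12 m
9–12 s: |10| × 3 = 30 m
12–14 s: |-3| × 2 = 6 m
Total distance = 57 m

57 m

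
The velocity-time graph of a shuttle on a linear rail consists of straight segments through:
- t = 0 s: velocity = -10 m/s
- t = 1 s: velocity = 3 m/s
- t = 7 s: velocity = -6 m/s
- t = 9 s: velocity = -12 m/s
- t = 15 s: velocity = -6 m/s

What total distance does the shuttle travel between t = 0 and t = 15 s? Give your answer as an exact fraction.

Distance (not displacement) is the total path length: add the absolute areas under v-t.
0–1 s: v = 0 at t = 10/13 s; triangle areas 50/13 + 9/26 = 109/26 m
1–7 s: v = 0 at t = 3 s; triangle areas 3 + 12 = 15 m
7–9 s: |½(-6 + -12)(2)| = 18 m
9–15 s: |½(-12 + -6)(6)| = 54 m
Total distance = 2371/26 m

2371/26 m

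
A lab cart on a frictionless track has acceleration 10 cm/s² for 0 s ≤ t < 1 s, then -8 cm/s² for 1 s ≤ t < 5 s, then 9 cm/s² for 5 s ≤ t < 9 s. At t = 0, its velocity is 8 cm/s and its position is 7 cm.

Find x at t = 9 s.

44 cm

On each constant-a segment, Δv = aΔt and Δx = v₀Δt + ½aΔt²; chain segment to segment.
0–1 s: v starts 8 cm/s; Δx = 8·1 + ½·10·1² = 13 cm; v ends 18 cm/s.
1–5 s: v starts 18 cm/s; Δx = 18·4 + ½·-8·4² = 8 cm; v ends -14 cm/s.
5–9 s: v starts -14 cm/s; Δx = -14·4 + ½·9·4² = 16 cm; v ends 22 cm/s.
x(9) = 7 + Σ Δx = 44 cm.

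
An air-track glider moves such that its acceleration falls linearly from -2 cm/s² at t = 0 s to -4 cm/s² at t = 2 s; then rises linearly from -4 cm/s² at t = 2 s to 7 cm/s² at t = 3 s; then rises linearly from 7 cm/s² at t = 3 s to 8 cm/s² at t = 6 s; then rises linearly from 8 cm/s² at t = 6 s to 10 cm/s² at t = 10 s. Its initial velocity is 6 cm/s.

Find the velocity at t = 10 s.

Δv equals the area under the a-t graph; then v = v₀ + Δv.
0–2 s: ½(-2 + -4)(2) = -6 cm/s
2–3 s: ½(-4 + 7)(1) = 1.5 cm/s
3–6 s: ½(7 + 8)(3) = 22.5 cm/s
6–10 s: ½(8 + 10)(4) = 36 cm/s
Δv = 54 cm/s, so v(10) = 6 + (54) = 60 cm/s.

60 cm/s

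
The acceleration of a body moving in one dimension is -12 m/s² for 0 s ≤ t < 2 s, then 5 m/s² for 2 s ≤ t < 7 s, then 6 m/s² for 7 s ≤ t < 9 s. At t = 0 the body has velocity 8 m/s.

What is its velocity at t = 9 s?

21 m/s

Δv equals the area under the a-t graph; then v = v₀ + Δv.
0–2 s: -12 × 2 = -24 m/s
2–7 s: 5 × 5 = 25 m/s
7–9 s: 6 × 2 = 12 m/s
Δv = 13 m/s, so v(9) = 8 + (13) = 21 m/s.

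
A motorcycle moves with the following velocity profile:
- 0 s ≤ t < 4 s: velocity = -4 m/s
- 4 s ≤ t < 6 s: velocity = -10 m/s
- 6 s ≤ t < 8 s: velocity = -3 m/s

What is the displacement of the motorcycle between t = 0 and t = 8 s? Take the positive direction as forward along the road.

Displacement is the signed area under the v-t curve.
0–4 s: -4 × 4 = -16 m
4–6 s: -10 × 2 = -20 m
6–8 s: -3 × 2 = -6 m
Net displacement = -42 m

-42 m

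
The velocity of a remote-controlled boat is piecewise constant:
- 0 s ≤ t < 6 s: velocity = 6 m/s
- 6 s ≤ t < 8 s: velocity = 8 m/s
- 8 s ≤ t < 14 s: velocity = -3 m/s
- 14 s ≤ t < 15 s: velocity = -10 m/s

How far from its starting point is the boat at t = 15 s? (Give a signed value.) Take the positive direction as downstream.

24 m

Displacement is the signed area under the v-t curve.
0–6 s: 6 × 6 = 36 m
6–8 s: 8 × 2 = 16 m
8–14 s: -3 × 6 = -18 m
14–15 s: -10 × 1 = -10 m
Net displacement = 24 m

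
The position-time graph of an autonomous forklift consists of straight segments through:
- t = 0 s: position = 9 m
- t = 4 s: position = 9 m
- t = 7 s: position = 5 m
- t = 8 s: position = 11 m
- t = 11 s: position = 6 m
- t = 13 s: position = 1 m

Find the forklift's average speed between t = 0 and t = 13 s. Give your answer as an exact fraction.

Average speed = (total path length)/(elapsed time); on a piecewise-linear x-t graph the path length is Σ|Δx|.
0–4 s: |Δx| = |9 − 9| = 0 m
4–7 s: |Δx| = |5 − 9| = 4 m
7–8 s: |Δx| = |11 − 5| = 6 m
8–11 s: |Δx| = |6 − 11| = 5 m
11–13 s: |Δx| = |1 − 6| = 5 m
Total path = 20 m; average speed = 20/13 = 20/13 m/s.

20/13 m/s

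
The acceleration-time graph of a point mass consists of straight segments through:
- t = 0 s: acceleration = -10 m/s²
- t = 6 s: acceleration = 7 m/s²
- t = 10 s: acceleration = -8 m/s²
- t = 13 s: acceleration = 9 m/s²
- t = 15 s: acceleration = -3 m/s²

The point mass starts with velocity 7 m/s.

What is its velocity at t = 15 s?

3.5 m/s

Δv equals the area under the a-t graph; then v = v₀ + Δv.
0–6 s: ½(-10 + 7)(6) = -9 m/s
6–10 s: ½(7 + -8)(4) = -2 m/s
10–13 s: ½(-8 + 9)(3) = 1.5 m/s
13–15 s: ½(9 + -3)(2) = 6 m/s
Δv = -3.5 m/s, so v(15) = 7 + (-3.5) = 3.5 m/s.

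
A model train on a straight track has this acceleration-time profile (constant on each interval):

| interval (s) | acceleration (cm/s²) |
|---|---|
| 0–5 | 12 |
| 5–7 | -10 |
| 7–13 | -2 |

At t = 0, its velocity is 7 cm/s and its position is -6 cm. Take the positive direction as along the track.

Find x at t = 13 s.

On each constant-a segment, Δv = aΔt and Δx = v₀Δt + ½aΔt²; chain segment to segment.
0–5 s: v starts 7 cm/s; Δx = 7·5 + ½·12·5² = 185 cm; v ends 67 cm/s.
5–7 s: v starts 67 cm/s; Δx = 67·2 + ½·-10·2² = 114 cm; v ends 47 cm/s.
7–13 s: v starts 47 cm/s; Δx = 47·6 + ½·-2·6² = 246 cm; v ends 35 cm/s.
x(13) = -6 + Σ Δx = 539 cm.

539 cm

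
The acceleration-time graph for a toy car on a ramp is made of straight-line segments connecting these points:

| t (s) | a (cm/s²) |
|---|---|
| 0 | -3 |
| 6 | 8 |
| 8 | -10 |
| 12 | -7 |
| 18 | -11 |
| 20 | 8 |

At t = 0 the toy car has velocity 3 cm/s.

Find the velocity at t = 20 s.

-75 cm/s

Δv equals the area under the a-t graph; then v = v₀ + Δv.
0–6 s: ½(-3 + 8)(6) = 15 cm/s
6–8 s: ½(8 + -10)(2) = -2 cm/s
8–12 s: ½(-10 + -7)(4) = -34 cm/s
12–18 s: ½(-7 + -11)(6) = -54 cm/s
18–20 s: ½(-11 + 8)(2) = -3 cm/s
Δv = -78 cm/s, so v(20) = 3 + (-78) = -75 cm/s.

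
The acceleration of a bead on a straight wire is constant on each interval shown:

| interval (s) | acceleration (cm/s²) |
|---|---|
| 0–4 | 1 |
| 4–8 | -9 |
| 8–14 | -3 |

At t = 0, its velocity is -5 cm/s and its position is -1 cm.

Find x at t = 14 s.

On each constant-a segment, Δv = aΔt and Δx = v₀Δt + ½aΔt²; chain segment to segment.
0–4 s: v starts -5 cm/s; Δx = -5·4 + ½·1·4² = -12 cm; v ends -1 cm/s.
4–8 s: v starts -1 cm/s; Δx = -1·4 + ½·-9·4² = -76 cm; v ends -37 cm/s.
8–14 s: v starts -37 cm/s; Δx = -37·6 + ½·-3·6² = -276 cm; v ends -55 cm/s.
x(14) = -1 + Σ Δx = -365 cm.

-365 cm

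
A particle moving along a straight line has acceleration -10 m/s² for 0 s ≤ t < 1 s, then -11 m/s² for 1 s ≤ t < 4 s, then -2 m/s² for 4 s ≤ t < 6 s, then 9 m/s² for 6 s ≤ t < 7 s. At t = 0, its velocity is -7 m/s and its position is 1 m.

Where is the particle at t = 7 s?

-265 m

On each constant-a segment, Δv = aΔt and Δx = v₀Δt + ½aΔt²; chain segment to segment.
0–1 s: v starts -7 m/s; Δx = -7·1 + ½·-10·1² = -12 m; v ends -17 m/s.
1–4 s: v starts -17 m/s; Δx = -17·3 + ½·-11·3² = -100.5 m; v ends -50 m/s.
4–6 s: v starts -50 m/s; Δx = -50·2 + ½·-2·2² = -104 m; v ends -54 m/s.
6–7 s: v starts -54 m/s; Δx = -54·1 + ½·9·1² = -49.5 m; v ends -45 m/s.
x(7) = 1 + Σ Δx = -265 m.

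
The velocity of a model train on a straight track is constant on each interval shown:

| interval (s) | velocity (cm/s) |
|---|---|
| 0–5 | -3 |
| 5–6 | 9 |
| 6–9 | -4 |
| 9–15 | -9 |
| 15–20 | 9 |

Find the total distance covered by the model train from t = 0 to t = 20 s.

135 cm

Distance (not displacement) is the total path length: add the absolute areas under v-t.
0–5 s: |-3| × 5 = 15 cm
5–6 s: |9| × 1 = 9 cm
6–9 s: |-4| × 3 = 12 cm
9–15 s: |-9| × 6 = 54 cm
15–20 s: |9| × 5 = 45 cm
Total distance = 135 cm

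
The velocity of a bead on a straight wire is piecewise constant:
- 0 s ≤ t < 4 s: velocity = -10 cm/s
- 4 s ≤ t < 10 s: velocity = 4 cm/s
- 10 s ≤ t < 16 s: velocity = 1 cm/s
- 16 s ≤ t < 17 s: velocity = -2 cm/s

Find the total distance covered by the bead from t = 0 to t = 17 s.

72 cm

Total distance travelled is ∫|v| dt — sum the magnitudes of each area piece.
0–4 s: |-10| × 4 = 40 cm
4–10 s: |4| × 6 = 24 cm
10–16 s: |1| × 6 = 6 cm
16–17 s: |-2| × 1 = 2 cm
Total distance = 72 cm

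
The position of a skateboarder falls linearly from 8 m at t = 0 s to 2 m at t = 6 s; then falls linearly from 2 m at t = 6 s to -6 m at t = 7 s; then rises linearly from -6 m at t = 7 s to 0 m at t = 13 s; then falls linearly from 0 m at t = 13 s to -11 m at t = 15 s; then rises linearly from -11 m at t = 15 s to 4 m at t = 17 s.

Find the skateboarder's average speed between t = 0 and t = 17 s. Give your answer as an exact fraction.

46/17 m/s

Average speed = (total path length)/(elapsed time); on a piecewise-linear x-t graph the path length is Σ|Δx|.
0–6 s: |Δx| = |2 − 8| = 6 m
6–7 s: |Δx| = |-6 − 2| = 8 m
7–13 s: |Δx| = |0 − -6| = 6 m
13–15 s: |Δx| = |-11 − 0| = 11 m
15–17 s: |Δx| = |4 − -11| = 15 m
Total path = 46 m; average speed = 46/17 = 46/17 m/s.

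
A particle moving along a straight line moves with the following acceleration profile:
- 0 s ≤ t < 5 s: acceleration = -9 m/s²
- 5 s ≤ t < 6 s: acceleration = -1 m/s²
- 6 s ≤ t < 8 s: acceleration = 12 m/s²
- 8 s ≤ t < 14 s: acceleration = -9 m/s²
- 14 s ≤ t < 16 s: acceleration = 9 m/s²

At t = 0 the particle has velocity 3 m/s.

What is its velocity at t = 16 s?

Δv equals the area under the a-t graph; then v = v₀ + Δv.
0–5 s: -9 × 5 = -45 m/s
5–6 s: -1 × 1 = -1 m/s
6–8 s: 12 × 2 = 24 m/s
8–14 s: -9 × 6 = -54 m/s
14–16 s: 9 × 2 = 18 m/s
Δv = -58 m/s, so v(16) = 3 + (-58) = -55 m/s.

-55 m/s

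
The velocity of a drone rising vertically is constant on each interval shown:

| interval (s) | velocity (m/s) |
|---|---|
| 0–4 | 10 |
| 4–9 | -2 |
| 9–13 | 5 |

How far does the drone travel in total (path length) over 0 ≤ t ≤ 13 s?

Distance (not displacement) is the total path length: add the absolute areas under v-t.
0–4 s: |10| × 4 = 40 m
4–9 s: |-2| × 5 = 10 m
9–13 s: |5| × 4 = 20 m
Total distance = 70 m

70 m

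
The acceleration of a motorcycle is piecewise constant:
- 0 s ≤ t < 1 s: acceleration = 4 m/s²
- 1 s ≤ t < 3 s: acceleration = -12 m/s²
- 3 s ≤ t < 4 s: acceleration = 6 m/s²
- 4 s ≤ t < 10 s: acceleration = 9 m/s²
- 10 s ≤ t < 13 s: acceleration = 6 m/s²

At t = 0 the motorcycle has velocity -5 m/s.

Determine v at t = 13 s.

Δv equals the area under the a-t graph; then v = v₀ + Δv.
0–1 s: 4 × 1 = 4 m/s
1–3 s: -12 × 2 = -24 m/s
3–4 s: 6 × 1 = 6 m/s
4–10 s: 9 × 6 = 54 m/s
10–13 s: 6 × 3 = 18 m/s
Δv = 58 m/s, so v(13) = -5 + (58) = 53 m/s.

53 m/s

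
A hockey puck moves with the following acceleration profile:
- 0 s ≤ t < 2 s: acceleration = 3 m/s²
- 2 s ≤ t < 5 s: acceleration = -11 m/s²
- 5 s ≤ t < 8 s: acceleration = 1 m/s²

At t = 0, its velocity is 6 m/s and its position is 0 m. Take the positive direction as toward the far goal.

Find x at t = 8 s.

On each constant-a segment, Δv = aΔt and Δx = v₀Δt + ½aΔt²; chain segment to segment.
0–2 s: v starts 6 m/s; Δx = 6·2 + ½·3·2² = 18 m; v ends 12 m/s.
2–5 s: v starts 12 m/s; Δx = 12·3 + ½·-11·3² = -13.5 m; v ends -21 m/s.
5–8 s: v starts -21 m/s; Δx = -21·3 + ½·1·3² = -58.5 m; v ends -18 m/s.
x(8) = 0 + Σ Δx = -54 m.

-54 m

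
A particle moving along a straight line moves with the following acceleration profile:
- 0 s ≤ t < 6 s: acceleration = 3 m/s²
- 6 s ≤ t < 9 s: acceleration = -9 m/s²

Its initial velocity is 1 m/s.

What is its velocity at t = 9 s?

Δv equals the area under the a-t graph; then v = v₀ + Δv.
0–6 s: 3 × 6 = 18 m/s
6–9 s: -9 × 3 = -27 m/s
Δv = -9 m/s, so v(9) = 1 + (-9) = -8 m/s.

-8 m/s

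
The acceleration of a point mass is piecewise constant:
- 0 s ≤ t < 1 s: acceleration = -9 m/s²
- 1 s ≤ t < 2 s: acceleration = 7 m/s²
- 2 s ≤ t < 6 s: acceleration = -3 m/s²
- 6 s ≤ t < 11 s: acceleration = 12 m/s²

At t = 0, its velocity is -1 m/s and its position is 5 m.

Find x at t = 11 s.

On each constant-a segment, Δv = aΔt and Δx = v₀Δt + ½aΔt²; chain segment to segment.
0–1 s: v starts -1 m/s; Δx = -1·1 + ½·-9·1² = -5.5 m; v ends -10 m/s.
1–2 s: v starts -10 m/s; Δx = -10·1 + ½·7·1² = -6.5 m; v ends -3 m/s.
2–6 s: v starts -3 m/s; Δx = -3·4 + ½·-3·4² = -36 m; v ends -15 m/s.
6–11 s: v starts -15 m/s; Δx = -15·5 + ½·12·5² = 75 m; v ends 45 m/s.
x(11) = 5 + Σ Δx = 32 m.

32 m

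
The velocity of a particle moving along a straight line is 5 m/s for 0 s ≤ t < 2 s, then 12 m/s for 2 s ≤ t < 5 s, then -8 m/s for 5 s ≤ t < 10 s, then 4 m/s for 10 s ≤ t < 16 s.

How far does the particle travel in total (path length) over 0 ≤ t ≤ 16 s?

110 m

Total distance travelled is ∫|v| dt — sum the magnitudes of each area piece.
0–2 s: |5| × 2 = 10 m
2–5 s: |12| × 3 = 36 m
5–10 s: |-8| × 5 = 40 m
10–16 s: |4| × 6 = 24 m
Total distance = 110 m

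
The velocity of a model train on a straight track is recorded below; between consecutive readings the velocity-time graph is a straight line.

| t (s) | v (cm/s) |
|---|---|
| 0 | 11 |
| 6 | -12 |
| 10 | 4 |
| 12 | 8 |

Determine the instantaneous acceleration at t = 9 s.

4 cm/s²

Acceleration is the slope of the v-t graph on 6–10 s: (4 − -12)/(10 − 6) = 4 cm/s².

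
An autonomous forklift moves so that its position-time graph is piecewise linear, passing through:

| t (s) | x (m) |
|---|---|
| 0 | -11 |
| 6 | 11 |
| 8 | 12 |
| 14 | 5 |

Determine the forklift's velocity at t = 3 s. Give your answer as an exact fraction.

11/3 m/s

Velocity is the slope of the x-t graph on 0–6 s: (11 − -11)/(6 − 0) = 11/3 m/s.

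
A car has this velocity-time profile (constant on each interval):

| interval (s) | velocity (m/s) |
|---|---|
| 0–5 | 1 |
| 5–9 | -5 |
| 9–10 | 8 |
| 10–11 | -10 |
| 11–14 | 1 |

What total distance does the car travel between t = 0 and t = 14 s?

46 m

Distance (not displacement) is the total path length: add the absolute areas under v-t.
0–5 s: |1| × 5 = 5 m
5–9 s: |-5| × 4 = 20 m
9–10 s: |8| × 1 = 8 m
10–11 s: |-10| × 1 = 10 m
11–14 s: |1| × 3 = 3 m
Total distance = 46 m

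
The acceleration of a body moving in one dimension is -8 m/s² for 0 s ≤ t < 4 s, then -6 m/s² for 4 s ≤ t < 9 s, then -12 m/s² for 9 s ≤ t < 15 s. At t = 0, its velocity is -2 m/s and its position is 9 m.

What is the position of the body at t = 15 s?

On each constant-a segment, Δv = aΔt and Δx = v₀Δt + ½aΔt²; chain segment to segment.
0–4 s: v starts -2 m/s; Δx = -2·4 + ½·-8·4² = -72 m; v ends -34 m/s.
4–9 s: v starts -34 m/s; Δx = -34·5 + ½·-6·5² = -245 m; v ends -64 m/s.
9–15 s: v starts -64 m/s; Δx = -64·6 + ½·-12·6² = -600 m; v ends -136 m/s.
x(15) = 9 + Σ Δx = -908 m.

-908 m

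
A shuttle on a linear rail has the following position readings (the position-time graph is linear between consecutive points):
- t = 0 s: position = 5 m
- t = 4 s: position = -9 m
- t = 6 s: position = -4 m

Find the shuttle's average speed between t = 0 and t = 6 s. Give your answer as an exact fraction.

19/6 m/s

Average speed = (total path length)/(elapsed time); on a piecewise-linear x-t graph the path length is Σ|Δx|.
0–4 s: |Δx| = |-9 − 5| = 14 m
4–6 s: |Δx| = |-4 − -9| = 5 m
Total path = 19 m; average speed = 19/6 = 19/6 m/s.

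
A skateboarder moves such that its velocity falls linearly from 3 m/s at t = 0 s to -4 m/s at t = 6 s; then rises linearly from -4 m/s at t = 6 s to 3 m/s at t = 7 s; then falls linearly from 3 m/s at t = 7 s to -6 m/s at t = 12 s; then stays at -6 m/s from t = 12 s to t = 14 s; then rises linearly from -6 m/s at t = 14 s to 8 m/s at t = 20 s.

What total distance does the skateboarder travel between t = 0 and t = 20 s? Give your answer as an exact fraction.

409/7 m

Total distance travelled is ∫|v| dt — sum the magnitudes of each area piece.
0–6 s: v = 0 at t = 18/7 s; triangle areas 27/7 + 48/7 = 75/7 m
6–7 s: v = 0 at t = 46/7 s; triangle areas 8/7 + 9/14 = 25/14 m
7–12 s: v = 0 at t = 26/3 s; triangle areas 2.5 + 10 = 12.5 m
12–14 s: |-6| × 2 = 12 m
14–20 s: v = 0 at t = 116/7 s; triangle areas 54/7 + 96/7 = 150/7 m
Total distance = 409/7 m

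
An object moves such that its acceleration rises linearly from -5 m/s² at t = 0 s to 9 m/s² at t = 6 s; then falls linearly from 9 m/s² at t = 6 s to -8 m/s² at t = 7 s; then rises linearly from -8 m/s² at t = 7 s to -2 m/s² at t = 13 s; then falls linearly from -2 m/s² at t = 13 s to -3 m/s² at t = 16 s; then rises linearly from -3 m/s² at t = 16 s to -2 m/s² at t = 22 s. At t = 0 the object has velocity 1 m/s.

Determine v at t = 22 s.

-39 m/s

Δv equals the area under the a-t graph; then v = v₀ + Δv.
0–6 s: ½(-5 + 9)(6) = 12 m/s
6–7 s: ½(9 + -8)(1) = 0.5 m/s
7–13 s: ½(-8 + -2)(6) = -30 m/s
13–16 s: ½(-2 + -3)(3) = -7.5 m/s
16–22 s: ½(-3 + -2)(6) = -15 m/s
Δv = -40 m/s, so v(22) = 1 + (-40) = -39 m/s.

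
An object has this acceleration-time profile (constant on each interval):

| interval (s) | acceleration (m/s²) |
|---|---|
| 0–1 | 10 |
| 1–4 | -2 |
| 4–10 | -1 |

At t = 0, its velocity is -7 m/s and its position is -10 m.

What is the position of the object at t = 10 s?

On each constant-a segment, Δv = aΔt and Δx = v₀Δt + ½aΔt²; chain segment to segment.
0–1 s: v starts -7 m/s; Δx = -7·1 + ½·10·1² = -2 m; v ends 3 m/s.
1–4 s: v starts 3 m/s; Δx = 3·3 + ½·-2·3² = 0 m; v ends -3 m/s.
4–10 s: v starts -3 m/s; Δx = -3·6 + ½·-1·6² = -36 m; v ends -9 m/s.
x(10) = -10 + Σ Δx = -48 m.

-48 m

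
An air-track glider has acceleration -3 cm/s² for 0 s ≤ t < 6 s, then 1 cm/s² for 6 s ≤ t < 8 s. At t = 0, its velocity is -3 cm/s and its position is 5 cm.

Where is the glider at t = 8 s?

-107 cm

On each constant-a segment, Δv = aΔt and Δx = v₀Δt + ½aΔt²; chain segment to segment.
0–6 s: v starts -3 cm/s; Δx = -3·6 + ½·-3·6² = -72 cm; v ends -21 cm/s.
6–8 s: v starts -21 cm/s; Δx = -21·2 + ½·1·2² = -40 cm; v ends -19 cm/s.
x(8) = 5 + Σ Δx = -107 cm.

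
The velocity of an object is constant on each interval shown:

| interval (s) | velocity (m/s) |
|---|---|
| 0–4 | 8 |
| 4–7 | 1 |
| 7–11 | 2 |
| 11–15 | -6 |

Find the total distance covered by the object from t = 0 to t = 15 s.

67 m

Total distance travelled is ∫|v| dt — sum the magnitudes of each area piece.
0–4 s: |8| × 4 = 32 m
4–7 s: |1| × 3 = 3 m
7–11 s: |2| × 4 = 8 m
11–15 s: |-6| × 4 = 24 m
Total distance = 67 m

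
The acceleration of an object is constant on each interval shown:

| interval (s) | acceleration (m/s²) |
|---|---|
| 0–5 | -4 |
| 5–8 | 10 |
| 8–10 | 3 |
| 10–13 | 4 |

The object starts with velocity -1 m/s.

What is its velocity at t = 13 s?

27 m/s

Δv equals the area under the a-t graph; then v = v₀ + Δv.
0–5 s: -4 × 5 = -20 m/s
5–8 s: 10 × 3 = 30 m/s
8–10 s: 3 × 2 = 6 m/s
10–13 s: 4 × 3 = 12 m/s
Δv = 28 m/s, so v(13) = -1 + (28) = 27 m/s.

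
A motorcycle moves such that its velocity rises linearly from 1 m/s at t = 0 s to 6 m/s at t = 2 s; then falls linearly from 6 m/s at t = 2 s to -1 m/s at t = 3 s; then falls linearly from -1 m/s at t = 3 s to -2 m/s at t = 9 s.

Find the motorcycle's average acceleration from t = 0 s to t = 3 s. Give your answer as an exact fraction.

Average acceleration = Δv/Δt = (-1 − 1)/(3 − 0) = -2/3 m/s².

-2/3 m/s²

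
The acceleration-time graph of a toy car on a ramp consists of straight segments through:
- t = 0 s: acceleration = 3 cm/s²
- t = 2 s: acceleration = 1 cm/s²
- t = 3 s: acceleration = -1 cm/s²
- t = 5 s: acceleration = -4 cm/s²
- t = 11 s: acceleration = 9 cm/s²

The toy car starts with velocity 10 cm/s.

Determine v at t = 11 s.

Δv equals the area under the a-t graph; then v = v₀ + Δv.
0–2 s: ½(3 + 1)(2) = 4 cm/s
2–3 s: ½(1 + -1)(1) = 0 cm/s
3–5 s: ½(-1 + -4)(2) = -5 cm/s
5–11 s: ½(-4 + 9)(6) = 15 cm/s
Δv = 14 cm/s, so v(11) = 10 + (14) = 24 cm/s.

24 cm/s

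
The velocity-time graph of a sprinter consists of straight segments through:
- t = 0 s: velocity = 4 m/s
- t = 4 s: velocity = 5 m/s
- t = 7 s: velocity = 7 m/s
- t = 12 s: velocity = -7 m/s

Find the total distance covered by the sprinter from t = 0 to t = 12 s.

53.5 m

Distance (not displacement) is the total path length: add the absolute areas under v-t.
0–4 s: |½(4 + 5)(4)| = 18 m
4–7 s: |½(5 + 7)(3)| = 18 m
7–12 s: v = 0 at t = 9.5 s; triangle areas 8.75 + 8.75 = 17.5 m
Total distance = 53.5 m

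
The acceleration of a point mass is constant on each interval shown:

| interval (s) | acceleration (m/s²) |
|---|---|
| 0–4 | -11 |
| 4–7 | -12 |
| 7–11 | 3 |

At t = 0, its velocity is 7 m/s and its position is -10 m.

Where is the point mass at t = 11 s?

-503 m

On each constant-a segment, Δv = aΔt and Δx = v₀Δt + ½aΔt²; chain segment to segment.
0–4 s: v starts 7 m/s; Δx = 7·4 + ½·-11·4² = -60 m; v ends -37 m/s.
4–7 s: v starts -37 m/s; Δx = -37·3 + ½·-12·3² = -165 m; v ends -73 m/s.
7–11 s: v starts -73 m/s; Δx = -73·4 + ½·3·4² = -268 m; v ends -61 m/s.
x(11) = -10 + Σ Δx = -503 m.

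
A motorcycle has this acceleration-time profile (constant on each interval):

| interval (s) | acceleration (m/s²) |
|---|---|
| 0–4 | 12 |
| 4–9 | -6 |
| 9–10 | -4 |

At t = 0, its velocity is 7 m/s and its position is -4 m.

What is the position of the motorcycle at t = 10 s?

On each constant-a segment, Δv = aΔt and Δx = v₀Δt + ½aΔt²; chain segment to segment.
0–4 s: v starts 7 m/s; Δx = 7·4 + ½·12·4² = 124 m; v ends 55 m/s.
4–9 s: v starts 55 m/s; Δx = 55·5 + ½·-6·5² = 200 m; v ends 25 m/s.
9–10 s: v starts 25 m/s; Δx = 25·1 + ½·-4·1² = 23 m; v ends 21 m/s.
x(10) = -4 + Σ Δx = 343 m.

343 m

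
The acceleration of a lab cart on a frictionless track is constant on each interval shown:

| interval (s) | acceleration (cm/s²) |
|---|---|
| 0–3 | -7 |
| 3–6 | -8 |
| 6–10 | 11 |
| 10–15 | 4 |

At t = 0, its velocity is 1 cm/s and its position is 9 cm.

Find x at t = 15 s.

On each constant-a segment, Δv = aΔt and Δx = v₀Δt + ½aΔt²; chain segment to segment.
0–3 s: v starts 1 cm/s; Δx = 1·3 + ½·-7·3² = -28.5 cm; v ends -20 cm/s.
3–6 s: v starts -20 cm/s; Δx = -20·3 + ½·-8·3² = -96 cm; v ends -44 cm/s.
6–10 s: v starts -44 cm/s; Δx = -44·4 + ½·11·4² = -88 cm; v ends 0 cm/s.
10–15 s: v starts 0 cm/s; Δx = 0·5 + ½·4·5² = 50 cm; v ends 20 cm/s.
x(15) = 9 + Σ Δx = -153.5 cm.

-153.5 cm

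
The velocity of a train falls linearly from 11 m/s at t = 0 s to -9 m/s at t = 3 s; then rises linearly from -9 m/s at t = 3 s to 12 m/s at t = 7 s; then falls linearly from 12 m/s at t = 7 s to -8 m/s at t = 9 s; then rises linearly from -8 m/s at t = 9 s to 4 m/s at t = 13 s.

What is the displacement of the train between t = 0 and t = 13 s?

Displacement is the signed area under the v-t curve.
0–3 s: ½(11 + -9)(3) = 3 m
3–7 s: ½(-9 + 12)(4) = 6 m
7–9 s: ½(12 + -8)(2) = 4 m
9–13 s: ½(-8 + 4)(4) = -8 m
Net displacement = 5 m

5 m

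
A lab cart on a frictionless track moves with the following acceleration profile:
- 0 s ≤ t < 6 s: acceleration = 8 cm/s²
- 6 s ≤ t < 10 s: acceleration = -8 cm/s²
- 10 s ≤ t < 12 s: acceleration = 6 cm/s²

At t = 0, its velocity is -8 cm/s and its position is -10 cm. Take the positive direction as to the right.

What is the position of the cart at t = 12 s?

210 cm

On each constant-a segment, Δv = aΔt and Δx = v₀Δt + ½aΔt²; chain segment to segment.
0–6 s: v starts -8 cm/s; Δx = -8·6 + ½·8·6² = 96 cm; v ends 40 cm/s.
6–10 s: v starts 40 cm/s; Δx = 40·4 + ½·-8·4² = 96 cm; v ends 8 cm/s.
10–12 s: v starts 8 cm/s; Δx = 8·2 + ½·6·2² = 28 cm; v ends 20 cm/s.
x(12) = -10 + Σ Δx = 210 cm.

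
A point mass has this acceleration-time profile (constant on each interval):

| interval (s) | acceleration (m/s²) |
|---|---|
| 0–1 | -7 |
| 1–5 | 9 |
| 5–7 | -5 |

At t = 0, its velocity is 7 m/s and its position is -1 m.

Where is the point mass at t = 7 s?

On each constant-a segment, Δv = aΔt and Δx = v₀Δt + ½aΔt²; chain segment to segment.
0–1 s: v starts 7 m/s; Δx = 7·1 + ½·-7·1² = 3.5 m; v ends 0 m/s.
1–5 s: v starts 0 m/s; Δx = 0·4 + ½·9·4² = 72 m; v ends 36 m/s.
5–7 s: v starts 36 m/s; Δx = 36·2 + ½·-5·2² = 62 m; v ends 26 m/s.
x(7) = -1 + Σ Δx = 136.5 m.

136.5 m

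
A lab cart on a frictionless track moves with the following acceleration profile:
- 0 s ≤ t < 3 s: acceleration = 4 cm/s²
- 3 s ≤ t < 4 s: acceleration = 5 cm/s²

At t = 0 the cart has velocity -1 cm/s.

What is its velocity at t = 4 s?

Δv equals the area under the a-t graph; then v = v₀ + Δv.
0–3 s: 4 × 3 = 12 cm/s
3–4 s: 5 × 1 = 5 cm/s
Δv = 17 cm/s, so v(4) = -1 + (17) = 16 cm/s.

16 cm/s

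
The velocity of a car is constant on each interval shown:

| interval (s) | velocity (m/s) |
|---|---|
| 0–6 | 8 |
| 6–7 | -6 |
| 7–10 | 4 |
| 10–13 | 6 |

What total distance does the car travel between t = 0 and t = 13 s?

Distance (not displacement) is the total path length: add the absolute areas under v-t.
0–6 s: |8| × 6 = 48 m
6–7 s: |-6| × 1 = 6 m
7–10 s: |4| × 3 = 12 m
10–13 s: |6| × 3 = 18 m
Total distance = 84 m

84 m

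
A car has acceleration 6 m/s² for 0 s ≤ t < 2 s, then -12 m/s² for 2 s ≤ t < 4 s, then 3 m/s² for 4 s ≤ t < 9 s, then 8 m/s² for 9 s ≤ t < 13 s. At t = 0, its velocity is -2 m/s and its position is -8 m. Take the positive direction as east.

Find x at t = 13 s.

31.5 m

On each constant-a segment, Δv = aΔt and Δx = v₀Δt + ½aΔt²; chain segment to segment.
0–2 s: v starts -2 m/s; Δx = -2·2 + ½·6·2² = 8 m; v ends 10 m/s.
2–4 s: v starts 10 m/s; Δx = 10·2 + ½·-12·2² = -4 m; v ends -14 m/s.
4–9 s: v starts -14 m/s; Δx = -14·5 + ½·3·5² = -32.5 m; v ends 1 m/s.
9–13 s: v starts 1 m/s; Δx = 1·4 + ½·8·4² = 68 m; v ends 33 m/s.
x(13) = -8 + Σ Δx = 31.5 m.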